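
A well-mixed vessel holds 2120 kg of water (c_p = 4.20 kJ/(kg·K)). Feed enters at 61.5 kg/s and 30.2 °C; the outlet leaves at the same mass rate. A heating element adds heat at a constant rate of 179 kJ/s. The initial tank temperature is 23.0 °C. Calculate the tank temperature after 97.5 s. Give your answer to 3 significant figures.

Heat balance on the well-mixed liquid: M c_p dT/dt = ṁ c_p (T_in − T) + 179.
τ = M/ṁ = 34.472 s; T_ss = T_in + Q̇/(ṁ c_p) = 30.2 + 179/(61.5·4.20) = 30.893 °C.
Integrating: T(t) = T_ss + (T₀ − T_ss) e^(−t/τ).
T(97.5) = 30.893 + (-7.8930)·e^(−97.5/34.472) = 30.893 + (-7.8930)·0.059106 = 30.426 °C.

30.4 °C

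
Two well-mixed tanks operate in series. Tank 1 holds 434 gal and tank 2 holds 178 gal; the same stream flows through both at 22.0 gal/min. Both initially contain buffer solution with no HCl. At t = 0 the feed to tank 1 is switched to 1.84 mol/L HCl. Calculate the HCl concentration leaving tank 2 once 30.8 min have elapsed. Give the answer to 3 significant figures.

1.21 mol/L

Each tank obeys Vᵢ dCᵢ/dt = Q(Cᵢ₋₁ − Cᵢ), so τᵢ = Vᵢ/Q.
τ₁ = 434/22.0 = 19.727 min; τ₂ = 178/22.0 = 8.0909 min.
Tank 1: C₁ = C_in(1 − e^(−t/τ₁)). Tank 2 (τ₁ ≠ τ₂): C₂ = C_in[1 − (τ₁ e^(−t/τ₁) − τ₂ e^(−t/τ₂))/(τ₁ − τ₂)].
At t = 30.8: e^(−t/τ₁) = 0.20987, e^(−t/τ₂) = 0.022220.
C₂ = 1.84·[1 − (19.727·0.20987 − 8.0909·0.022220)/(11.636)] = 1.84·0.65966 = 1.2138 mol/L.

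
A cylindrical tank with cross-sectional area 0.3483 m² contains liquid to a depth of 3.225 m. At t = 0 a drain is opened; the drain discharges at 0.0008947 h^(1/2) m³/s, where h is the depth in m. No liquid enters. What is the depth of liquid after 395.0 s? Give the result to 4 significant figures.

With no inflow, A dh/dt = −0.0008947 √h.
∫ h^(−1/2) dh = −(0.0008947/A) ∫ dt, giving 2√h = 2√h₀ − (0.0008947/A) t.
√h = √3.225 − 0.0008947·395.0/(2·0.3483) = 1.79583 − 0.507331 = 1.28850.
h = 1.28850² = 1.66023 m.

1.660 m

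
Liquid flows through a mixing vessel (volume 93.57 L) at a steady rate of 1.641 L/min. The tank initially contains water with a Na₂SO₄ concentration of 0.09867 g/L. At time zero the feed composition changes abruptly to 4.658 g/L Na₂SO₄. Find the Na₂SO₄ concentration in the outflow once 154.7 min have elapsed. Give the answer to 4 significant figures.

4.356 g/L

Unsteady species balance (constant V, well mixed): V dC/dt = Q(C_in − C).
So dC/dt = (C_in − C)/τ with τ = V/Q = 93.57/1.641 = 57.0201 min.
This is linear first-order; C(t) = C_in + (C₀ − C_in) e^(−t/τ).
C(154.7) = 4.658 + (0.09867 − 4.658)·e^(−154.7/57.0201) = 4.658 + (-4.55933)·0.0663323 = 4.35557 g/L.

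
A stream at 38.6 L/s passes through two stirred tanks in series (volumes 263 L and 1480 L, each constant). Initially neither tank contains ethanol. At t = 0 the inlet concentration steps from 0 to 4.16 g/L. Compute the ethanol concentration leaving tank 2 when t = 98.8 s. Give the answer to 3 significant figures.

Each tank obeys Vᵢ dCᵢ/dt = Q(Cᵢ₋₁ − Cᵢ), so τᵢ = Vᵢ/Q.
τ₁ = 263/38.6 = 6.8135 s; τ₂ = 1480/38.6 = 38.342 s.
Tank 1: C₁ = C_in(1 − e^(−t/τ₁)). Tank 2 (τ₁ ≠ τ₂): C₂ = C_in[1 − (τ₁ e^(−t/τ₁) − τ₂ e^(−t/τ₂))/(τ₁ − τ₂)].
At t = 98.8: e^(−t/τ₁) = 5.0400e-07, e^(−t/τ₂) = 0.076016.
C₂ = 4.16·[1 − (6.8135·5.0400e-07 − 38.342·0.076016)/(-31.528)] = 4.16·0.90756 = 3.7754 g/L.

3.78 g/L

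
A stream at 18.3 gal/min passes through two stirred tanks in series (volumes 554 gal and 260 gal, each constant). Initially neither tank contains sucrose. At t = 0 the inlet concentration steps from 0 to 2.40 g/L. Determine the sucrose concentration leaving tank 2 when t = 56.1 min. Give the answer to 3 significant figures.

1.73 g/L

Each tank obeys Vᵢ dCᵢ/dt = Q(Cᵢ₋₁ − Cᵢ), so τᵢ = Vᵢ/Q.
τ₁ = 554/18.3 = 30.273 min; τ₂ = 260/18.3 = 14.208 min.
Tank 1: C₁ = C_in(1 − e^(−t/τ₁)). Tank 2 (τ₁ ≠ τ₂): C₂ = C_in[1 − (τ₁ e^(−t/τ₁) − τ₂ e^(−t/τ₂))/(τ₁ − τ₂)].
At t = 56.1: e^(−t/τ₁) = 0.15675, e^(−t/τ₂) = 0.019282.
C₂ = 2.40·[1 − (30.273·0.15675 − 14.208·0.019282)/(16.066)] = 2.40·0.72169 = 1.7320 g/L.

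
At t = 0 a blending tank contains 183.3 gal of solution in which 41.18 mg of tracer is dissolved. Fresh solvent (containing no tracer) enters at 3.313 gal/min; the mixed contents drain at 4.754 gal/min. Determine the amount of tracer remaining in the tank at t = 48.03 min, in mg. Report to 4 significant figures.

8.617 mg

Let m(t) be the amount of tracer. Volume: V(t) = V₀ + (Q_in − Q_out) t = 183.3 − 1.44100 t; V(48.03) = 114.089 gal.
Solute balance: dm/dt = 0 − Q_out C = −Q_out m/V(t).
Separate: dm/m = −Q_out dt/V(t) ⇒ ln(m/m₀) = −(Q_out/(Q_in−Q_out)) ln(V/V₀).
m = m₀ (V₀/V)^(Q_out/(Q_in−Q_out)) = 41.18 × (183.3/114.089)^(-3.29910) = 8.61663 mg.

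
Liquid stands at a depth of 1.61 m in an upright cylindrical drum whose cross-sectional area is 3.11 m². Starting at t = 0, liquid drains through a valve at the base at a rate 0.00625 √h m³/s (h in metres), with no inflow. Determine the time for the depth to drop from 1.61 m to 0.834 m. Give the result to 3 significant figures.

A dh/dt = −Q_out = −0.00625 √h.
Separate and integrate: 2(√h − √h₀) = −(0.00625/A) t.
t = 2A(√h₀ − √h)/0.00625 = 2·3.11·(√1.61 − √0.834)/0.00625
  = 6.2200 × (1.2689 − 0.91324) / 0.00625 = 353.91 s.

354 s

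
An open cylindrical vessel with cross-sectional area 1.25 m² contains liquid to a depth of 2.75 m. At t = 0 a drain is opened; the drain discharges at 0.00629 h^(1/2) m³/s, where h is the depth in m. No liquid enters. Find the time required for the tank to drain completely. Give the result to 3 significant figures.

659 s

Unsteady balance on liquid volume: A dh/dt = −0.00629 √h.
Separate and integrate: 2(√h − √h₀) = −(0.00629/A) t.
Set h = 0: 2√h₀ = (0.00629/A) t_empty ⇒ t_empty = 2A√h₀/0.00629.
t_empty = 2·1.25·√2.75/0.00629 = 2.5000·1.6583/0.00629 = 659.11 s.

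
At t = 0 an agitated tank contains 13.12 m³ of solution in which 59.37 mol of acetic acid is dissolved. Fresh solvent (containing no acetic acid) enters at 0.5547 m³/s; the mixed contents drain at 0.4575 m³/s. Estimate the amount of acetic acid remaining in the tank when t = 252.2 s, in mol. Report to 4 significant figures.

0.4164 mol

Total volume: dV/dt = Q_in − Q_out = 0.0972000 m³/s, so V(t) = 13.12 + 0.0972000 t and V(252.2) = 37.6338 m³.
Solute balance: dm/dt = 0 − Q_out C = −Q_out m/V(t).
Separate: dm/m = −Q_out dt/V(t) ⇒ ln(m/m₀) = −(Q_out/(Q_in−Q_out)) ln(V/V₀).
m = m₀ (V₀/V)^(Q_out/(Q_in−Q_out)) = 59.37 × (13.12/37.6338)^(4.70679) = 0.416418 mol.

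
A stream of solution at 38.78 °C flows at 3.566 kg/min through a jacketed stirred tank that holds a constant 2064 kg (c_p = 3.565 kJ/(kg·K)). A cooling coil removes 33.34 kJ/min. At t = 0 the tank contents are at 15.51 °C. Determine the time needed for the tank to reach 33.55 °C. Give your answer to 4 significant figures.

First-law balance (no shaft work): M c_p dT/dt = ṁ c_p (T_in − T) − 33.34.
τ = M/ṁ = 578.800 min; T_ss = T_in − Q̇/(ṁ c_p) = 36.1574 °C.
T(t) = T_ss + (T₀ − T_ss) e^(−t/τ). Set T = 33.55:
e^(−t/τ) = (33.55 − 36.1574)/(15.51 − 36.1574) = 0.126284
t = −578.800 · ln(0.126284) = 1197.66 min.

1198 min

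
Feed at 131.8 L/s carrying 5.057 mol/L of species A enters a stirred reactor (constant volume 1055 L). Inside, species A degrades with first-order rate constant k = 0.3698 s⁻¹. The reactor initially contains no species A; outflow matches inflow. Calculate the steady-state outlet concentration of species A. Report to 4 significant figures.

Species balance: V dC/dt = Q C_in − Q C − k V C.
Steady state (dC/dt = 0): C_ss = Q C_in/(Q + kV) = C_in/(1 + kV/Q).
C_ss = 131.8·5.057/(131.8 + 0.3698·1055) = 666.513/521.939 = 1.27699 mol/L.

1.277 mol/L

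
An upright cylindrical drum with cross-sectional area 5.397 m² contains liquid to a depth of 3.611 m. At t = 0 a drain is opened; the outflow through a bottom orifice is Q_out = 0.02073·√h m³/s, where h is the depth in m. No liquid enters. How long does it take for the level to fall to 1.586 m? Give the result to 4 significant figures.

Volume balance on the tank: A dh/dt = −0.02073 √h.
∫ h^(−1/2) dh = −(0.02073/A) ∫ dt, giving 2√h = 2√h₀ − (0.02073/A) t.
t = 2A(√h₀ − √h)/0.02073 = 2·5.397·(√3.611 − √1.586)/0.02073
  = 10.7940 × (1.90026 − 1.25936) / 0.02073 = 333.712 s.

333.7 s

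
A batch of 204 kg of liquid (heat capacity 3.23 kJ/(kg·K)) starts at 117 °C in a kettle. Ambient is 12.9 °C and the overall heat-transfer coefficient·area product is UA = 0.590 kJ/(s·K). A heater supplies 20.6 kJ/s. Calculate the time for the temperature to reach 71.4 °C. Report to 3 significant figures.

First-law balance (no shaft work): M c_p dT/dt = −UA(T − T_amb) + Q̇.
τ = M c_p/UA = 1116.8 s; T_ss = T_amb + Q̇/UA = 12.9 + 20.6/0.590 = 47.815 °C.
T(t) = T_ss + (T₀ − T_ss)e^(−t/τ); set T = 71.4:
t = −τ ln[(T − T_ss)/(T₀ − T_ss)] = −1116.8 · ln(0.34090) = 1201.9 s.

1200 s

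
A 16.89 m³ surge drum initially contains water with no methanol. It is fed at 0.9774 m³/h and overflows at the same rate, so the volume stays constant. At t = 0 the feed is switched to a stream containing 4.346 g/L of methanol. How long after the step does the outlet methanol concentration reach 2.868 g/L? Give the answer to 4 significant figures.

18.64 h

Species balance: V dC/dt = Q(C_in − C) ⇒ τ = V/Q = 17.2805 h.
C(t) = C_in + (C₀ − C_in) e^(−t/τ). Set C = 2.868 and solve for t:
e^(−t/τ) = (C − C_in)/(C₀ − C_in) = (2.868 − 4.346)/(0 − 4.346) = 0.340083
t = −τ ln(…) = 17.2805 × 1.07857 = 18.6382 h.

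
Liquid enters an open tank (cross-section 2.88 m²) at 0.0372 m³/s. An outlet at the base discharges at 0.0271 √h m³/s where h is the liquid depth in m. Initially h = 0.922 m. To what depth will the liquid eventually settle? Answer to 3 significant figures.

1.88 m

Level balance: A dh/dt = 0.0372 − 0.0271 √h. Setting dh/dt = 0:
Q_in = 0.0271 √h_ss ⇒ √h_ss = 0.0372/0.0271 = 1.3727.
h_ss = 1.3727² = 1.8843 m. (Since h₀ = 0.922 m < h_ss, the level will rise toward this value.)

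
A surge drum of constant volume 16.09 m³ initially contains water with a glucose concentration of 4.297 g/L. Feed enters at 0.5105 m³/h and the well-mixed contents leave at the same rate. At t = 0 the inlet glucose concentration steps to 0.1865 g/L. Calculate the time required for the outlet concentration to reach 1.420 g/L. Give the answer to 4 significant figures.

Species balance: V dC/dt = Q(C_in − C) ⇒ τ = V/Q = 31.5181 h.
C(t) = C_in + (C₀ − C_in) e^(−t/τ). Set C = 1.420 and solve for t:
e^(−t/τ) = (C − C_in)/(C₀ − C_in) = (1.420 − 0.1865)/(4.297 − 0.1865) = 0.300085
t = −τ ln(…) = 31.5181 × 1.20369 = 37.9380 h.

37.94 h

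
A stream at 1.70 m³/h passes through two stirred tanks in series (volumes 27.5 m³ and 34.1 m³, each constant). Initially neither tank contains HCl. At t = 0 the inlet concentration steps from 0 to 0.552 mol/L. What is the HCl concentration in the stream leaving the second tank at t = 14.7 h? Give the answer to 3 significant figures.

0.108 mol/L

Each tank obeys Vᵢ dCᵢ/dt = Q(Cᵢ₋₁ − Cᵢ), so τᵢ = Vᵢ/Q.
τ₁ = 27.5/1.70 = 16.176 h; τ₂ = 34.1/1.70 = 20.059 h.
Tank 1: C₁ = C_in(1 − e^(−t/τ₁)). Tank 2 (τ₁ ≠ τ₂): C₂ = C_in[1 − (τ₁ e^(−t/τ₁) − τ₂ e^(−t/τ₂))/(τ₁ − τ₂)].
At t = 14.7: e^(−t/τ₁) = 0.40304, e^(−t/τ₂) = 0.48054.
C₂ = 0.552·[1 − (16.176·0.40304 − 20.059·0.48054)/(-3.8824)] = 0.552·0.19653 = 0.10848 mol/L.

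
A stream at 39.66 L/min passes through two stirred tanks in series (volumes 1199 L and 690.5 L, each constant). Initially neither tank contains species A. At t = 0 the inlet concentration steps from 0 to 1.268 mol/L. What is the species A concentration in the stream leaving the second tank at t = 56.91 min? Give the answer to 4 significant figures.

Each tank obeys Vᵢ dCᵢ/dt = Q(Cᵢ₋₁ − Cᵢ), so τᵢ = Vᵢ/Q.
τ₁ = 1199/39.66 = 30.2320 min; τ₂ = 690.5/39.66 = 17.4105 min.
Tank 1: C₁ = C_in(1 − e^(−t/τ₁)). Tank 2 (τ₁ ≠ τ₂): C₂ = C_in[1 − (τ₁ e^(−t/τ₁) − τ₂ e^(−t/τ₂))/(τ₁ − τ₂)].
At t = 56.91: e^(−t/τ₁) = 0.152218, e^(−t/τ₂) = 0.0380551.
C₂ = 1.268·[1 − (30.2320·0.152218 − 17.4105·0.0380551)/(12.8215)] = 1.268·0.692759 = 0.878419 mol/L.

0.8784 mol/L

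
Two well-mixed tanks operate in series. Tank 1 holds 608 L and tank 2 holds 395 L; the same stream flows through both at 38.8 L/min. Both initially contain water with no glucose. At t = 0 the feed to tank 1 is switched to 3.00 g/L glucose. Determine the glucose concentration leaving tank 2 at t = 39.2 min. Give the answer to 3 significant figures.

2.42 g/L

Each tank obeys Vᵢ dCᵢ/dt = Q(Cᵢ₋₁ − Cᵢ), so τᵢ = Vᵢ/Q.
τ₁ = 608/38.8 = 15.670 min; τ₂ = 395/38.8 = 10.180 min.
Solving the cascade with C₁(0)=C₂(0)=0 gives C₂(t) = C_in[1 − (τ₁ e^(−t/τ₁) − τ₂ e^(−t/τ₂))/(τ₁ − τ₂)].
At t = 39.2: e^(−t/τ₁) = 0.081955, e^(−t/τ₂) = 0.021268.
C₂ = 3.00·[1 − (15.670·0.081955 − 10.180·0.021268)/(5.4897)] = 3.00·0.80550 = 2.4165 g/L.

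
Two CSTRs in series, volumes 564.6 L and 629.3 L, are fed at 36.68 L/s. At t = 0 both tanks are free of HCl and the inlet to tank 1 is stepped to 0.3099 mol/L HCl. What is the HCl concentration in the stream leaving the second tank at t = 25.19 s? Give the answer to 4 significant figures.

Species balance on tank i: dCᵢ/dt = (Cᵢ₋₁ − Cᵢ)/τᵢ with τᵢ = Vᵢ/Q.
τ₁ = 564.6/36.68 = 15.3926 s; τ₂ = 629.3/36.68 = 17.1565 s.
Solving the cascade with C₁(0)=C₂(0)=0 gives C₂(t) = C_in[1 − (τ₁ e^(−t/τ₁) − τ₂ e^(−t/τ₂))/(τ₁ − τ₂)].
At t = 25.19: e^(−t/τ₁) = 0.194660, e^(−t/τ₂) = 0.230328.
C₂ = 0.3099·[1 − (15.3926·0.194660 − 17.1565·0.230328)/(-1.76390)] = 0.3099·0.458411 = 0.142062 mol/L.

0.1421 mol/L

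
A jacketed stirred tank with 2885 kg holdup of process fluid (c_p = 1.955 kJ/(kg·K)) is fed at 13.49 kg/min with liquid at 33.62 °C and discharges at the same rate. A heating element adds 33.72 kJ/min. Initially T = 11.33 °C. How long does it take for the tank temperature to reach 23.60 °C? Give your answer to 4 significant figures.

157.2 min

Heat balance on the well-mixed liquid: M c_p dT/dt = ṁ c_p (T_in − T) + 33.72.
τ = M/ṁ = 213.862 min; T_ss = T_in + Q̇/(ṁ c_p) = 34.8986 °C.
T(t) = T_ss + (T₀ − T_ss) e^(−t/τ). Set T = 23.60:
e^(−t/τ) = (23.60 − 34.8986)/(11.33 − 34.8986) = 0.479392
t = −213.862 · ln(0.479392) = 157.239 min.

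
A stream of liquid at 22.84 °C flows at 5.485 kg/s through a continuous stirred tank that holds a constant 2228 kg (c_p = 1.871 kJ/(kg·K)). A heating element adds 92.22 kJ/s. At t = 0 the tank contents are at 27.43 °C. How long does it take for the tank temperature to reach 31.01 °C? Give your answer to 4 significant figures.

M c_p dT/dt = ṁ c_p (T_in − T) + Q̇.
τ = M/ṁ = 406.199 s; T_ss = T_in + Q̇/(ṁ c_p) = 31.8262 °C.
T(t) = T_ss + (T₀ − T_ss) e^(−t/τ). Set T = 31.01:
e^(−t/τ) = (31.01 − 31.8262)/(27.43 − 31.8262) = 0.185655
t = −406.199 · ln(0.185655) = 683.984 s.

684.0 s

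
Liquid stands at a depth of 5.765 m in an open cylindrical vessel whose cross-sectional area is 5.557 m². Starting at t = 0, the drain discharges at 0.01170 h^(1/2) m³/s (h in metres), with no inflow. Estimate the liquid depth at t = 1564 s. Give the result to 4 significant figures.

0.5694 m

With no inflow, A dh/dt = −0.01170 √h.
Separate and integrate: 2(√h − √h₀) = −(0.01170/A) t.
√h = √5.765 − 0.01170·1564/(2·5.557) = 2.40104 − 1.64646 = 0.754578.
h = 0.754578² = 0.569387 m.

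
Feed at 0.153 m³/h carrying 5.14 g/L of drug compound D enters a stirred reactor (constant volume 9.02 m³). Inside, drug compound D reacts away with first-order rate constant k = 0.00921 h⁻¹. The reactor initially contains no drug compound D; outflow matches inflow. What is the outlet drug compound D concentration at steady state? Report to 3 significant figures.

Accumulation = in − out − consumed: V dC/dt = Q C_in − Q C − k V C.
Steady state (dC/dt = 0): C_ss = Q C_in/(Q + kV) = C_in/(1 + kV/Q).
C_ss = 0.153·5.14/(0.153 + 0.00921·9.02) = 0.78642/0.23607 = 3.3312 g/L.

3.33 g/L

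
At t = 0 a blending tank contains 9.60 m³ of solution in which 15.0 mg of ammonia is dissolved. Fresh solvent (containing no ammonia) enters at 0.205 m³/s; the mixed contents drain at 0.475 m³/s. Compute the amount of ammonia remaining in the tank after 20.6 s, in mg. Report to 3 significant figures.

3.27 mg

Total volume: dV/dt = Q_in − Q_out = -0.27000 m³/s, so V(t) = 9.60 − 0.27000 t and V(20.6) = 4.0380 m³.
Solute balance: dm/dt = 0 − Q_out C = −Q_out m/V(t).
dm/m = −Q_out dt/(V₀ − 0.27000 t); integrating gives ln(m/m₀) = −(Q_out/(Q_in−Q_out)) ln(V/V₀).
m = m₀ (V₀/V)^(Q_out/(Q_in−Q_out)) = 15.0 × (9.60/4.0380)^(-1.7593) = 3.2691 mg.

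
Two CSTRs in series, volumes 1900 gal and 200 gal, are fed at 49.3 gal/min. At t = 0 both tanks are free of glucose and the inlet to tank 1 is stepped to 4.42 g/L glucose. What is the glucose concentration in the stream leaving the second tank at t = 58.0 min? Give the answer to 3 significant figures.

Species balance on tank i: dCᵢ/dt = (Cᵢ₋₁ − Cᵢ)/τᵢ with τᵢ = Vᵢ/Q.
τ₁ = 1900/49.3 = 38.540 min; τ₂ = 200/49.3 = 4.0568 min.
Solving the cascade with C₁(0)=C₂(0)=0 gives C₂(t) = C_in[1 − (τ₁ e^(−t/τ₁) − τ₂ e^(−t/τ₂))/(τ₁ − τ₂)].
At t = 58.0: e^(−t/τ₁) = 0.22203, e^(−t/τ₂) = 6.1786e-07.
C₂ = 4.42·[1 − (38.540·0.22203 − 4.0568·6.1786e-07)/(34.483)] = 4.42·0.75185 = 3.3232 g/L.

3.32 g/L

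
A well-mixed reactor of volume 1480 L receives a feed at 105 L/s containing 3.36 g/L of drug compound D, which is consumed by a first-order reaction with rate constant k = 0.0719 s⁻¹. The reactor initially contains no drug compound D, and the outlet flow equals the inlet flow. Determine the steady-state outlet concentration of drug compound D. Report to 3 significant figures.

Accumulation = in − out − consumed: V dC/dt = Q C_in − Q C − k V C.
At steady state: 0 = Q C_in − (Q + kV) C_ss, so C_ss = Q C_in/(Q + kV).
C_ss = 105·3.36/(105 + 0.0719·1480) = 352.80/211.41 = 1.6688 g/L.

1.67 g/L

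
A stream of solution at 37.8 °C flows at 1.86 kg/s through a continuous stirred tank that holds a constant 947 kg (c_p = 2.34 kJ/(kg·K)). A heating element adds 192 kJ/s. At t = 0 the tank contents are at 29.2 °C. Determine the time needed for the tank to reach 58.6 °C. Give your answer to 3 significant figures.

415 s

Energy balance: M c_p dT/dt = ṁ c_p (T_in − T) + 192.
τ = M/ṁ = 509.14 s; T_ss = T_in + Q̇/(ṁ c_p) = 81.914 °C.
T(t) = T_ss + (T₀ − T_ss) e^(−t/τ). Set T = 58.6:
e^(−t/τ) = (58.6 − 81.914)/(29.2 − 81.914) = 0.44227
t = −509.14 · ln(0.44227) = 415.37 s.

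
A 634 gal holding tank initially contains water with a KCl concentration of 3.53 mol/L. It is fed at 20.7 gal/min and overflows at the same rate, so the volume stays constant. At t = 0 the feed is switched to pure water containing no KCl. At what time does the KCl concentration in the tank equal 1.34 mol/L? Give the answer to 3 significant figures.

Transient balance on the dissolved component: V dC/dt = Q(C_in − C), so τ = V/Q = 30.628 min.
C(t) = C_in + (C₀ − C_in) e^(−t/τ). Set C = 1.34 and solve for t:
e^(−t/τ) = (C − C_in)/(C₀ − C_in) = (1.34 − 0)/(3.53 − 0) = 0.37960
t = −τ ln(…) = 30.628 × 0.96863 = 29.667 min.

29.7 min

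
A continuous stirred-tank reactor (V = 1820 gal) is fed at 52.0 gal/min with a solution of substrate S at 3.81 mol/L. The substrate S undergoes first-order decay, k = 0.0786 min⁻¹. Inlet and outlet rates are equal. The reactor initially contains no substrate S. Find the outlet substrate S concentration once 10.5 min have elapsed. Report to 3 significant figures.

0.686 mol/L

Species balance: V dC/dt = Q C_in − Q C − k V C.
dC/dt = (Q/V) C_in − (Q/V + k) C; effective rate a = Q/V + k = 0.028571 + 0.0786 = 0.10717 min⁻¹.
C_ss = Q C_in/(Q + kV) = 1.0157 mol/L; C(t) = C_ss + (C₀ − C_ss) e^(−a t).
C(10.5) = 1.0157 + (-1.0157)·e^(−0.10717·10.5) = 1.0157 + (-1.0157)·0.32456 = 0.68607 mol/L.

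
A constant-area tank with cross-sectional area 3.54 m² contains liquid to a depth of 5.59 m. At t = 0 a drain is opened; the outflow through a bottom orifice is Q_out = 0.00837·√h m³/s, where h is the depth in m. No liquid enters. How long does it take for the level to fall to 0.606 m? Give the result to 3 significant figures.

1340 s

Volume balance on the tank: A dh/dt = −0.00837 √h.
This is separable: 2 d(√h)/dt = −0.00837/A, so √h = √h₀ − (0.00837/(2A)) t.
t = 2A(√h₀ − √h)/0.00837 = 2·3.54·(√5.59 − √0.606)/0.00837
  = 7.0800 × (2.3643 − 0.77846) / 0.00837 = 1341.4 s.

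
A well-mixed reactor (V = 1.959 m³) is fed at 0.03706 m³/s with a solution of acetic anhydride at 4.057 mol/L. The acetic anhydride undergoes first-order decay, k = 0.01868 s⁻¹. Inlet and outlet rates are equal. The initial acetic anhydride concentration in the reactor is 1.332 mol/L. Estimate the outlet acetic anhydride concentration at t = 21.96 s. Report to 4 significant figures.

V dC/dt = Q(C_in − C) − k V C.
dC/dt = (Q/V) C_in − (Q/V + k) C; effective rate a = Q/V + k = 0.0189178 + 0.01868 = 0.0375978 s⁻¹.
C_ss = Q C_in/(Q + kV) = 2.04133 mol/L; C(t) = C_ss + (C₀ − C_ss) e^(−a t).
C(21.96) = 2.04133 + (-0.709331)·e^(−0.0375978·21.96) = 2.04133 + (-0.709331)·0.437951 = 1.73068 mol/L.

1.731 mol/L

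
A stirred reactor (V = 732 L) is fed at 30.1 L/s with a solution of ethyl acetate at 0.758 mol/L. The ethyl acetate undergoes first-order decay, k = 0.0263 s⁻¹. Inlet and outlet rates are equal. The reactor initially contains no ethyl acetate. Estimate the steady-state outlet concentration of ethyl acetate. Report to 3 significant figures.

0.462 mol/L

Species balance: V dC/dt = Q C_in − Q C − k V C.
At steady state: 0 = Q C_in − (Q + kV) C_ss, so C_ss = Q C_in/(Q + kV).
C_ss = 30.1·0.758/(30.1 + 0.0263·732) = 22.816/49.352 = 0.46231 mol/L.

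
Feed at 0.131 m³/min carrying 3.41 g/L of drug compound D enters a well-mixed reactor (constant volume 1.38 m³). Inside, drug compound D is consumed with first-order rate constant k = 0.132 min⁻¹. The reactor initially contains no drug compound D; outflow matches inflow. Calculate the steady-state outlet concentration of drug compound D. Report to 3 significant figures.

1.43 g/L

V dC/dt = Q(C_in − C) − k V C.
At steady state: 0 = Q C_in − (Q + kV) C_ss, so C_ss = Q C_in/(Q + kV).
C_ss = 0.131·3.41/(0.131 + 0.132·1.38) = 0.44671/0.31316 = 1.4265 g/L.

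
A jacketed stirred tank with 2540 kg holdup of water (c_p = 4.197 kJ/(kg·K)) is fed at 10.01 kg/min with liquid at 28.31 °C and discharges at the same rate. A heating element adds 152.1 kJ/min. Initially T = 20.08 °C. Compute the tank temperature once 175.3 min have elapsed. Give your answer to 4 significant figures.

M c_p dT/dt = ṁ c_p (T_in − T) + Q̇.
τ = M/ṁ = 253.746 min; T_ss = T_in + Q̇/(ṁ c_p) = 28.31 + 152.1/(10.01·4.197) = 31.9304 °C.
Integrating: T(t) = T_ss + (T₀ − T_ss) e^(−t/τ).
T(175.3) = 31.9304 + (-11.8504)·e^(−175.3/253.746) = 31.9304 + (-11.8504)·0.501151 = 25.9916 °C.

25.99 °C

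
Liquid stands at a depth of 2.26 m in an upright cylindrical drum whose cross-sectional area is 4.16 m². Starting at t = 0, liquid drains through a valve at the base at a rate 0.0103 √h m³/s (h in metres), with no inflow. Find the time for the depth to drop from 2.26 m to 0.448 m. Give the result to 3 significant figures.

674 s

A dh/dt = −Q_out = −0.0103 √h.
Separate and integrate: 2(√h − √h₀) = −(0.0103/A) t.
t = 2A(√h₀ − √h)/0.0103 = 2·4.16·(√2.26 − √0.448)/0.0103
  = 8.3200 × (1.5033 − 0.66933) / 0.0103 = 673.68 s.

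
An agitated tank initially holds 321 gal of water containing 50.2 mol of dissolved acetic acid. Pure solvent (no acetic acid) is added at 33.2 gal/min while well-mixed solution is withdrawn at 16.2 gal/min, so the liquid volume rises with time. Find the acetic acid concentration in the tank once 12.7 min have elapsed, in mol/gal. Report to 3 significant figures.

0.0573 mol/gal

Total volume: dV/dt = Q_in − Q_out = 17.000 gal/min, so V(t) = 321 + 17.000 t and V(12.7) = 536.90 gal.
Species balance (pure solvent in): dm/dt = −Q_out · m/V(t).
Separate: dm/m = −Q_out dt/V(t) ⇒ ln(m/m₀) = −(Q_out/(Q_in−Q_out)) ln(V/V₀).
m = m₀ (V₀/V)^(Q_out/(Q_in−Q_out)) = 50.2 × (321/536.90)^(0.95294) = 30.749 mol.
C = m/V = 30.749/536.90 = 0.057271 mol/gal.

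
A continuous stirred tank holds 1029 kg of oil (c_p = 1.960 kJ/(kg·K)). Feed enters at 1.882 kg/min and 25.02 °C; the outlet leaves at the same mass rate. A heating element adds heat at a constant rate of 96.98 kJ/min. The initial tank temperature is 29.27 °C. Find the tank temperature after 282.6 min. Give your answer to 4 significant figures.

M c_p dT/dt = ṁ c_p (T_in − T) + Q̇.
τ = M/ṁ = 546.759 min; T_ss = T_in + Q̇/(ṁ c_p) = 25.02 + 96.98/(1.882·1.960) = 51.3110 °C.
This is linear first-order; T(t) = T_ss + (T₀ − T_ss) e^(−t/τ).
T(282.6) = 51.3110 + (-22.0410)·e^(−282.6/546.759) = 51.3110 + (-22.0410)·0.596388 = 38.1660 °C.

38.17 °C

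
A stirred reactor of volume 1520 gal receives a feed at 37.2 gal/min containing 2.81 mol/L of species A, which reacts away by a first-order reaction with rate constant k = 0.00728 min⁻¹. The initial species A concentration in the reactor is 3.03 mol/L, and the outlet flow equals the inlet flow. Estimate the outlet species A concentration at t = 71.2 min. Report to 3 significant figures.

2.26 mol/L

Accumulation = in − out − consumed: V dC/dt = Q C_in − Q C − k V C.
This is linear with rate a = Q/V + k = 0.031754 min⁻¹.
C_ss = Q C_in/(Q + kV) = 2.1658 mol/L; C(t) = C_ss + (C₀ − C_ss) e^(−a t).
C(71.2) = 2.1658 + (0.86423)·e^(−0.031754·71.2) = 2.1658 + (0.86423)·0.10426 = 2.2559 mol/L.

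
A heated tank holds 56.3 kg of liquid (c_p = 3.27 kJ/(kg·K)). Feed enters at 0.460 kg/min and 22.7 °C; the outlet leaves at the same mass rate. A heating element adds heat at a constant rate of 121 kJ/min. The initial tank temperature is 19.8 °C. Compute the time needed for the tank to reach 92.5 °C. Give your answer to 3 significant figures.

M c_p dT/dt = ṁ c_p (T_in − T) + Q̇.
τ = M/ṁ = 122.39 min; T_ss = T_in + Q̇/(ṁ c_p) = 103.14 °C.
T(t) = T_ss + (T₀ − T_ss) e^(−t/τ). Set T = 92.5:
e^(−t/τ) = (92.5 − 103.14)/(19.8 − 103.14) = 0.12768
t = −122.39 · ln(0.12768) = 251.90 min.

252 min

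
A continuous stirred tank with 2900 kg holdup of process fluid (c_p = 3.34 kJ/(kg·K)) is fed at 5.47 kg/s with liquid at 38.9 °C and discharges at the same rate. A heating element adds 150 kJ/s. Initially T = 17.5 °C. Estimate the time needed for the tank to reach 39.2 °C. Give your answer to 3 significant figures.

Energy balance: M c_p dT/dt = ṁ c_p (T_in − T) + 150.
τ = M/ṁ = 530.16 s; T_ss = T_in + Q̇/(ṁ c_p) = 47.110 °C.
T(t) = T_ss + (T₀ − T_ss) e^(−t/τ). Set T = 39.2:
e^(−t/τ) = (39.2 − 47.110)/(17.5 − 47.110) = 0.26715
t = −530.16 · ln(0.26715) = 699.80 s.

700 s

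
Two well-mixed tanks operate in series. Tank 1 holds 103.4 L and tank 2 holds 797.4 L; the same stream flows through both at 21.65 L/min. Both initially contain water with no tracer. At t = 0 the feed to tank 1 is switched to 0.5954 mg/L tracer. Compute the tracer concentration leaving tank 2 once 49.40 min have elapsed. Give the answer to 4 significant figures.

Species balance on tank i: dCᵢ/dt = (Cᵢ₋₁ − Cᵢ)/τᵢ with τᵢ = Vᵢ/Q.
τ₁ = 103.4/21.65 = 4.77598 min; τ₂ = 797.4/21.65 = 36.8314 min.
Solving the cascade with C₁(0)=C₂(0)=0 gives C₂(t) = C_in[1 − (τ₁ e^(−t/τ₁) − τ₂ e^(−t/τ₂))/(τ₁ − τ₂)].
At t = 49.40: e^(−t/τ₁) = 3.22039e-05, e^(−t/τ₂) = 0.261519.
C₂ = 0.5954·[1 − (4.77598·3.22039e-05 − 36.8314·0.261519)/(-32.0554)] = 0.5954·0.699521 = 0.416495 mg/L.

0.4165 mg/L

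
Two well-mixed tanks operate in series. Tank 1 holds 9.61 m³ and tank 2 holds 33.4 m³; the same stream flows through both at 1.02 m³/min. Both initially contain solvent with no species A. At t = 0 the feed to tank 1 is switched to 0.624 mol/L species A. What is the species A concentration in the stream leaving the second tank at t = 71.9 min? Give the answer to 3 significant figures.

Time constants: τᵢ = Vᵢ/Q for each well-mixed tank.
τ₁ = 9.61/1.02 = 9.4216 min; τ₂ = 33.4/1.02 = 32.745 min.
Tank 1: C₁ = C_in(1 − e^(−t/τ₁)). Tank 2 (τ₁ ≠ τ₂): C₂ = C_in[1 − (τ₁ e^(−t/τ₁) − τ₂ e^(−t/τ₂))/(τ₁ − τ₂)].
At t = 71.9: e^(−t/τ₁) = 0.00048497, e^(−t/τ₂) = 0.11128.
C₂ = 0.624·[1 − (9.4216·0.00048497 − 32.745·0.11128)/(-23.324)] = 0.624·0.84397 = 0.52664 mol/L.

0.527 mol/L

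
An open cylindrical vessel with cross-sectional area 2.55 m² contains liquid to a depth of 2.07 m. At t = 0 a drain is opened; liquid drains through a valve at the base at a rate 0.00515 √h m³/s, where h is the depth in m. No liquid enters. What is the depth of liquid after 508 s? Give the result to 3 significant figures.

Volume balance on the tank: A dh/dt = −0.00515 √h.
This is separable: 2 d(√h)/dt = −0.00515/A, so √h = √h₀ − (0.00515/(2A)) t.
√h = √2.07 − 0.00515·508/(2·2.55) = 1.4387 − 0.51298 = 0.92577.
h = 0.92577² = 0.85705 m.

0.857 m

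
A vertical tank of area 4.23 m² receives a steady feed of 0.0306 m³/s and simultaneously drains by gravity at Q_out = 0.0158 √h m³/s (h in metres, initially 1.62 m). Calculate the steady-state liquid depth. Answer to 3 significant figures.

3.75 m

Level balance: A dh/dt = 0.0306 − 0.0158 √h. Setting dh/dt = 0:
Q_in = 0.0158 √h_ss ⇒ √h_ss = 0.0306/0.0158 = 1.9367.
h_ss = 1.9367² = 3.7508 m. (Since h₀ = 1.62 m < h_ss, the level will rise toward this value.)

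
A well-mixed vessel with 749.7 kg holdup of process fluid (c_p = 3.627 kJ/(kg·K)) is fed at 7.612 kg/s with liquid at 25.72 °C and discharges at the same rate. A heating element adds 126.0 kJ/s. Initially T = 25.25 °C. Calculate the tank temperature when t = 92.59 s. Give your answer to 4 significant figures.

M c_p dT/dt = ṁ c_p (T_in − T) + Q̇.
Rearrange: dT/dt = (T_ss − T)/τ with τ = M/ṁ = 98.4892 s and T_ss = T_in + Q̇/(ṁ c_p) = 30.2838 °C.
T approaches T_ss exponentially: T(t) = T_ss + (T₀ − T_ss) e^(−t/τ).
T(92.59) = 30.2838 + (-5.03377)·e^(−92.59/98.4892) = 30.2838 + (-5.03377)·0.390588 = 28.3176 °C.

28.32 °C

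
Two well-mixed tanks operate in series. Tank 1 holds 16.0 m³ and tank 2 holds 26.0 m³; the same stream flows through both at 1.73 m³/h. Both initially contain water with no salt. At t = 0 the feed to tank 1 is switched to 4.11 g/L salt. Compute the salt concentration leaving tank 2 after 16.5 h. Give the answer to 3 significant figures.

Each tank obeys Vᵢ dCᵢ/dt = Q(Cᵢ₋₁ − Cᵢ), so τᵢ = Vᵢ/Q.
τ₁ = 16.0/1.73 = 9.2486 h; τ₂ = 26.0/1.73 = 15.029 h.
Tank 1: C₁ = C_in(1 − e^(−t/τ₁)). Tank 2 (τ₁ ≠ τ₂): C₂ = C_in[1 − (τ₁ e^(−t/τ₁) − τ₂ e^(−t/τ₂))/(τ₁ − τ₂)].
At t = 16.5: e^(−t/τ₁) = 0.16795, e^(−t/τ₂) = 0.33358.
C₂ = 4.11·[1 − (9.2486·0.16795 − 15.029·0.33358)/(-5.7803)] = 4.11·0.40143 = 1.6499 g/L.

1.65 g/L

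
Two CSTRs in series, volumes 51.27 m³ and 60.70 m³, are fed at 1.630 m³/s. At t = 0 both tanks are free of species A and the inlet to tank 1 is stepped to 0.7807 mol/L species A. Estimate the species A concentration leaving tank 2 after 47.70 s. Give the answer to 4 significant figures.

Species balance on tank i: dCᵢ/dt = (Cᵢ₋₁ − Cᵢ)/τᵢ with τᵢ = Vᵢ/Q.
τ₁ = 51.27/1.630 = 31.4540 s; τ₂ = 60.70/1.630 = 37.2393 s.
Tank 1: C₁ = C_in(1 − e^(−t/τ₁)). Tank 2 (τ₁ ≠ τ₂): C₂ = C_in[1 − (τ₁ e^(−t/τ₁) − τ₂ e^(−t/τ₂))/(τ₁ − τ₂)].
At t = 47.70: e^(−t/τ₁) = 0.219479, e^(−t/τ₂) = 0.277785.
C₂ = 0.7807·[1 − (31.4540·0.219479 − 37.2393·0.277785)/(-5.78528)] = 0.7807·0.405205 = 0.316344 mol/L.

0.3163 mol/L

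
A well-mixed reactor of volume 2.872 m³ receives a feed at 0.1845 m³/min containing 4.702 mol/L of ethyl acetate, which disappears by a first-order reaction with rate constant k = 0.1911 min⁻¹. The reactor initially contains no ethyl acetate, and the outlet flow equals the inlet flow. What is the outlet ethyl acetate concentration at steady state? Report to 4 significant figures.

V dC/dt = Q(C_in − C) − k V C.
Steady state (dC/dt = 0): C_ss = Q C_in/(Q + kV) = C_in/(1 + kV/Q).
C_ss = 0.1845·4.702/(0.1845 + 0.1911·2.872) = 0.867519/0.733339 = 1.18297 mol/L.

1.183 mol/L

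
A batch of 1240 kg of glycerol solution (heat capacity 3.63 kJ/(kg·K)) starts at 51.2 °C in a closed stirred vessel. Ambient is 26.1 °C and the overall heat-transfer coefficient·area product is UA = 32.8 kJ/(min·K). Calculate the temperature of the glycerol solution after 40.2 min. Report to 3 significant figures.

Lumped-capacitance energy balance: M c_p dT/dt = UA(T_amb − T).
dT/dt = (T_ss − T)/τ with T_ss = T_amb = 26.100 °C, τ = M c_p/UA = 1240·3.63/32.8 = 137.23 min.
T approaches T_ss exponentially: T(t) = T_ss + (T₀ − T_ss) e^(−t/τ).
T(40.2) = 26.100 + (25.100)·0.74607 = 44.826 °C.

44.8 °C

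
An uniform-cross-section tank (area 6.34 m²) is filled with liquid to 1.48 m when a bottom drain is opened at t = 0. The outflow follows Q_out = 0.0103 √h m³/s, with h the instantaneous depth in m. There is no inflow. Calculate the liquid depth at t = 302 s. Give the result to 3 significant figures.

0.943 m

Volume balance on the tank: A dh/dt = −0.0103 √h.
Separate and integrate: 2(√h − √h₀) = −(0.0103/A) t.
√h = √1.48 − 0.0103·302/(2·6.34) = 1.2166 − 0.24532 = 0.97124.
h = 0.97124² = 0.94330 m.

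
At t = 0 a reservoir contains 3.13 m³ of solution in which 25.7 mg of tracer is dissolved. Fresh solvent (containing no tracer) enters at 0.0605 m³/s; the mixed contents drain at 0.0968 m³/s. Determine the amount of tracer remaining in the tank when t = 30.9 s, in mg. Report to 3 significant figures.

7.87 mg

Total volume: dV/dt = Q_in − Q_out = -0.036300 m³/s, so V(t) = 3.13 − 0.036300 t and V(30.9) = 2.0083 m³.
Species balance (pure solvent in): dm/dt = −Q_out · m/V(t).
dm/m = −Q_out dt/(V₀ − 0.036300 t); integrating gives ln(m/m₀) = −(Q_out/(Q_in−Q_out)) ln(V/V₀).
m = m₀ (V₀/V)^(Q_out/(Q_in−Q_out)) = 25.7 × (3.13/2.0083)^(-2.6667) = 7.8712 mg.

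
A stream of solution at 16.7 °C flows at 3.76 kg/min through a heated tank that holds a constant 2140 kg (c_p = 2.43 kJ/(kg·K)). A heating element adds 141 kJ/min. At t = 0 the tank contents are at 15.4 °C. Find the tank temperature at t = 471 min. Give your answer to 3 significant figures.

M c_p dT/dt = ṁ c_p (T_in − T) + Q̇.
τ = M/ṁ = 569.15 min; T_ss = T_in + Q̇/(ṁ c_p) = 16.7 + 141/(3.76·2.43) = 32.132 °C.
This is linear first-order; T(t) = T_ss + (T₀ − T_ss) e^(−t/τ).
T(471) = 32.132 + (-16.732)·e^(−471/569.15) = 32.132 + (-16.732)·0.43712 = 24.818 °C.

24.8 °C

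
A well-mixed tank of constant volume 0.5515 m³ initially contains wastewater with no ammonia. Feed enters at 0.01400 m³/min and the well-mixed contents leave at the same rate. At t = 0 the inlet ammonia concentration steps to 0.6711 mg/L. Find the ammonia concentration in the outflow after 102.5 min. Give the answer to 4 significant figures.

Species balance on the tank: V dC/dt = Q(C_in − C).
So dC/dt = (C_in − C)/τ with τ = V/Q = 0.5515/0.01400 = 39.3929 min.
Solution: C(t) = C_in + (C₀ − C_in) e^(−t/τ).
C(102.5) = 0.6711 + (0 − 0.6711)·e^(−102.5/39.3929) = 0.6711 + (-0.671100)·0.0741256 = 0.621354 mg/L.

0.6214 mg/L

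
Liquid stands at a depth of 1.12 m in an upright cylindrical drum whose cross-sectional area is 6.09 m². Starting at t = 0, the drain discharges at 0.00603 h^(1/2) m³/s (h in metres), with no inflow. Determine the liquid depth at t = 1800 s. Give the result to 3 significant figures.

A dh/dt = −Q_out = −0.00603 √h.
This is separable: 2 d(√h)/dt = −0.00603/A, so √h = √h₀ − (0.00603/(2A)) t.
√h = √1.12 − 0.00603·1800/(2·6.09) = 1.0583 − 0.89113 = 0.16717.
h = 0.16717² = 0.027945 m.

0.0279 m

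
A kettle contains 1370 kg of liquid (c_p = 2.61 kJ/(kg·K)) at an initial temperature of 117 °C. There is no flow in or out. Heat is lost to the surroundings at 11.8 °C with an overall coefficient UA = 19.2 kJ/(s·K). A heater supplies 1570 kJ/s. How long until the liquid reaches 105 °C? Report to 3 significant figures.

Heat balance on the well-mixed liquid: M c_p dT/dt = −UA(T − T_amb) + Q̇.
τ = M c_p/UA = 186.23 s; T_ss = T_amb + Q̇/UA = 11.8 + 1570/19.2 = 93.571 °C.
T(t) = T_ss + (T₀ − T_ss)e^(−t/τ); set T = 105:
t = −τ ln[(T − T_ss)/(T₀ − T_ss)] = −186.23 · ln(0.48782) = 133.68 s.

134 s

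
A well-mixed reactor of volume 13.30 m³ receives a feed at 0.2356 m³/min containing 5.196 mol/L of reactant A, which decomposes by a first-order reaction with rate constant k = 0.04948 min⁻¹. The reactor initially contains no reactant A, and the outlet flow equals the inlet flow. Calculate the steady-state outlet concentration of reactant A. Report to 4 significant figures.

Species balance: V dC/dt = Q C_in − Q C − k V C.
Steady state (dC/dt = 0): C_ss = Q C_in/(Q + kV) = C_in/(1 + kV/Q).
C_ss = 0.2356·5.196/(0.2356 + 0.04948·13.30) = 1.22418/0.893684 = 1.36981 mol/L.

1.370 mol/L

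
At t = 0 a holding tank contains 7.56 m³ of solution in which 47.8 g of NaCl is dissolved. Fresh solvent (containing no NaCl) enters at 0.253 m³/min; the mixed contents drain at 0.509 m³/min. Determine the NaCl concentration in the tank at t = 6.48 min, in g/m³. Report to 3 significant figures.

Total volume: dV/dt = Q_in − Q_out = -0.25600 m³/min, so V(t) = 7.56 − 0.25600 t and V(6.48) = 5.9011 m³.
Solute balance: dm/dt = 0 − Q_out C = −Q_out m/V(t).
Separate: dm/m = −Q_out dt/V(t) ⇒ ln(m/m₀) = −(Q_out/(Q_in−Q_out)) ln(V/V₀).
m = m₀ (V₀/V)^(Q_out/(Q_in−Q_out)) = 47.8 × (7.56/5.9011)^(-1.9883) = 29.209 g.
C = m/V = 29.209/5.9011 = 4.9497 g/m³.

4.95 g/m³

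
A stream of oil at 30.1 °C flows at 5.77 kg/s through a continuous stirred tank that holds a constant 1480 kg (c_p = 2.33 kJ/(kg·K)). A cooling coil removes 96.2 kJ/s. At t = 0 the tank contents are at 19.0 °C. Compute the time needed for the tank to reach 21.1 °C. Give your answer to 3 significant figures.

First-law balance (no shaft work): M c_p dT/dt = ṁ c_p (T_in − T) − 96.2.
τ = M/ṁ = 256.50 s; T_ss = T_in − Q̇/(ṁ c_p) = 22.944 °C.
T(t) = T_ss + (T₀ − T_ss) e^(−t/τ). Set T = 21.1:
e^(−t/τ) = (21.1 − 22.944)/(19.0 − 22.944) = 0.46761
t = −256.50 · ln(0.46761) = 194.97 s.

195 s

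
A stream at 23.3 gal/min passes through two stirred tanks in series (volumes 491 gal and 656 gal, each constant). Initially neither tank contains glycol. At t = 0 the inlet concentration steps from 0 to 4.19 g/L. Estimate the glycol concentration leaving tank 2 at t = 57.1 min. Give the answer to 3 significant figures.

2.83 g/L

Species balance on tank i: dCᵢ/dt = (Cᵢ₋₁ − Cᵢ)/τᵢ with τᵢ = Vᵢ/Q.
τ₁ = 491/23.3 = 21.073 min; τ₂ = 656/23.3 = 28.155 min.
Tank 1: C₁ = C_in(1 − e^(−t/τ₁)). Tank 2 (τ₁ ≠ τ₂): C₂ = C_in[1 − (τ₁ e^(−t/τ₁) − τ₂ e^(−t/τ₂))/(τ₁ − τ₂)].
At t = 57.1: e^(−t/τ₁) = 0.066561, e^(−t/τ₂) = 0.13159.
C₂ = 4.19·[1 − (21.073·0.066561 − 28.155·0.13159)/(-7.0815)] = 4.19·0.67492 = 2.8279 g/L.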